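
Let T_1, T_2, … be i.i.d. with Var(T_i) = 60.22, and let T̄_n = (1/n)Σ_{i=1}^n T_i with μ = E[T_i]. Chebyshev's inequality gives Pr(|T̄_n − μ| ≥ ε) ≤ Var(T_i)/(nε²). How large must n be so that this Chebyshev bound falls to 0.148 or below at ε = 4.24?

Require 60.22/(n·4.24²) ≤ 0.148, i.e. n ≥ 60.22/(0.148·4.24²) = 22.633.
The smallest integer n is 23.

23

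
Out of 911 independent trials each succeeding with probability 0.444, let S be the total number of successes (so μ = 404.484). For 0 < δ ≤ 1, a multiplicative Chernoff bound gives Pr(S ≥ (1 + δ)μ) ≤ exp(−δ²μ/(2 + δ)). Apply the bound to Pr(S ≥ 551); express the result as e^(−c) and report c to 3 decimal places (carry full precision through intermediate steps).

22.467

Write 551 = (1 + δ)μ, so δ = 551/404.484 − 1 = 0.3622294…
Then the exponent is δ²μ/(2 + δ) = (551 − μ)² / (μ·(2 + δ)) = 22.467083.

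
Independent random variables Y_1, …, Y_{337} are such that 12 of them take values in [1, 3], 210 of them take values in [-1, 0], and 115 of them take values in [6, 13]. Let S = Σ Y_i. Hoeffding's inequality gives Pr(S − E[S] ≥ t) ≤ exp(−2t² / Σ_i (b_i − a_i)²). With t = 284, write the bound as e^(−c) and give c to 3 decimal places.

27.373

Σ(b_i − a_i)² = 12·2² + 210·1² + 115·7² = 5893.
c = 2t² / 5893 = 2·284² / 5893 = 27.3735.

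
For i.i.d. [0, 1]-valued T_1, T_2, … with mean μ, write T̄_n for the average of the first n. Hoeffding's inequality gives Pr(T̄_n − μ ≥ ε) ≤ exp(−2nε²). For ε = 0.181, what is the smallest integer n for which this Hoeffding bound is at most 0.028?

55

Require exp(−2nε²) ≤ 0.028, i.e. 2nε² ≥ ln(1/0.028) = 3.575551.
So n ≥ 3.575551 / (2·0.181²) = 54.570.
The smallest integer n is 55.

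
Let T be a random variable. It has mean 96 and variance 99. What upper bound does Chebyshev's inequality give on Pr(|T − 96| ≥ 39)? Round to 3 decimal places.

Chebyshev: Pr(|T − μ| ≥ t) ≤ Var(T)/t².
Bound = 99 / 1521 = 0.0651.

0.065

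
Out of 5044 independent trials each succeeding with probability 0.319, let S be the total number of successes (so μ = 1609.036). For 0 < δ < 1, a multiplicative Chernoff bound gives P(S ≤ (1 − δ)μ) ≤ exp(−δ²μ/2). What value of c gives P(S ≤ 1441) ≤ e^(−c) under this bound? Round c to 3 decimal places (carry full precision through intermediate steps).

Write 1441 = (1 − δ)μ, so δ = 1 − 1441/1609.036 = 0.1044327…
Then the exponent is δ²μ/2 = (μ − 1441)²/(2μ) = 8.774228.

8.774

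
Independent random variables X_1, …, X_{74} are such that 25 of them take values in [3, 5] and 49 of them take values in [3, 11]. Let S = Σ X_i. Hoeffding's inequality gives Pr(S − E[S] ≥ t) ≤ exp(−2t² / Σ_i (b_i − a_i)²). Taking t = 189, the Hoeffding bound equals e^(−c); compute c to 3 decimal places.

Σ(b_i − a_i)² = 25·2² + 49·8² = 3236.
c = 2t² / 3236 = 2·189² / 3236 = 22.0773.

22.077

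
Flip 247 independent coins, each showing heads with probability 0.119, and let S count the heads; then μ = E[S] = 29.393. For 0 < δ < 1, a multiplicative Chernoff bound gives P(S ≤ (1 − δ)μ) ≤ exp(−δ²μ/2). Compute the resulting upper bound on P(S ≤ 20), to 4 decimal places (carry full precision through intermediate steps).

0.2229

Write 20 = (1 − δ)μ, so δ = 1 − 20/29.393 = 0.3195659…
Then the exponent is δ²μ/2 = (μ − 20)²/(2μ) = 1.500841.
Bound = exp(−1.500841) = 0.22294.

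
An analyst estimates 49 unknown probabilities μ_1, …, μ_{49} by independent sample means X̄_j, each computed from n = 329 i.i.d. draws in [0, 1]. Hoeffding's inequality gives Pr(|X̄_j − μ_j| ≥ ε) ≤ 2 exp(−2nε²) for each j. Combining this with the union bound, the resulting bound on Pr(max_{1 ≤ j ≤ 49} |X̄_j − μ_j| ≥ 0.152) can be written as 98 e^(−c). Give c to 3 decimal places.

15.202

Union bound over the 49 events: Pr(max_{1 ≤ j ≤ 49} |X̄_j − μ_j| ≥ 0.152) ≤ 49·2·exp(−2nε²) = 98 exp(−2·329·0.152²).
So c = 2·329·0.152² = 15.2024.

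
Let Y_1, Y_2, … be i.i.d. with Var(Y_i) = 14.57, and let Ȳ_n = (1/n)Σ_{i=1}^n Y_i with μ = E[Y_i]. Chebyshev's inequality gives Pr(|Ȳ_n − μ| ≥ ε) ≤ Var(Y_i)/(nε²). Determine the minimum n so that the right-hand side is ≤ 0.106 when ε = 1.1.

Require 14.57/(n·1.1²) ≤ 0.106, i.e. n ≥ 14.57/(0.106·1.1²) = 113.597.
The smallest integer n is 114.

114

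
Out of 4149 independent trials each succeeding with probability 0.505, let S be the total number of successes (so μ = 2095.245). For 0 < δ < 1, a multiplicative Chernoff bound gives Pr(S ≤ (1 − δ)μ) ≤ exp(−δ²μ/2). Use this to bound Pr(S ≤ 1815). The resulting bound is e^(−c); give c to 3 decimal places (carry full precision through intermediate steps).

18.742

Write 1815 = (1 − δ)μ, so δ = 1 − 1815/2095.245 = 0.1337529…
Then the exponent is δ²μ/2 = (μ − 1815)²/(2μ) = 18.741784.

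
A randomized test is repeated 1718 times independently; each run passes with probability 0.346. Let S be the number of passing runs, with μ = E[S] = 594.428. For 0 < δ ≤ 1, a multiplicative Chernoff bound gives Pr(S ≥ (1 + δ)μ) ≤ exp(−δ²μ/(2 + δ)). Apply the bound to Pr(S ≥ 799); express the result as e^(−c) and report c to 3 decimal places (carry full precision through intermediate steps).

Write 799 = (1 + δ)μ, so δ = 799/594.428 − 1 = 0.3441493…
Then the exponent is δ²μ/(2 + δ) = (799 − μ)² / (μ·(2 + δ)) = 30.033632.

30.034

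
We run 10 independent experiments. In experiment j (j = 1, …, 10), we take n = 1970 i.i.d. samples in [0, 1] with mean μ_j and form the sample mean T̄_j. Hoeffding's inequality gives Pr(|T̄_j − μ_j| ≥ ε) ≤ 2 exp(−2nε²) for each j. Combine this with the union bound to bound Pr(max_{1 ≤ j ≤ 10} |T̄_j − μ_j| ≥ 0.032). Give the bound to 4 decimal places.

0.3539

Per-experiment Hoeffding bound: 2·exp(−2·1970·0.032²) = 2·exp(−4.03456) = 0.035387.
Union bound over 10 events: 10·0.035387 = 0.35387.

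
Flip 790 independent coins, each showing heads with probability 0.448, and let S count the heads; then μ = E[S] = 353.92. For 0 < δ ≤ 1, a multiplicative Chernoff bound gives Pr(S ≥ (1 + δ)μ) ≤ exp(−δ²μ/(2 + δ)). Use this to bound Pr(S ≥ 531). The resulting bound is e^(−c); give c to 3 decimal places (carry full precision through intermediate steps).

35.435

Write 531 = (1 + δ)μ, so δ = 531/353.92 − 1 = 0.5003391…
Then the exponent is δ²μ/(2 + δ) = (531 − μ)² / (μ·(2 + δ)) = 35.435210.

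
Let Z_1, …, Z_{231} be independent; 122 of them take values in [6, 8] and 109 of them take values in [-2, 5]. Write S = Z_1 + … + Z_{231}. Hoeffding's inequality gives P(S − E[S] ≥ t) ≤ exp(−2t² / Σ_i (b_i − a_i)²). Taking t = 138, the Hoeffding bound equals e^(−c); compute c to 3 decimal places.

Σ(b_i − a_i)² = 122·2² + 109·7² = 5829.
c = 2t² / 5829 = 2·138² / 5829 = 6.5342.

6.534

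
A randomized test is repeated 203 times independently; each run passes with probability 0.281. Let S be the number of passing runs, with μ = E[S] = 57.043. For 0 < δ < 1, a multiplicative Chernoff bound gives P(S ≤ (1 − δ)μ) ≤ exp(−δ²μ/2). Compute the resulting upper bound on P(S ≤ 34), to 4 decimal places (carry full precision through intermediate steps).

Write 34 = (1 − δ)μ, so δ = 1 − 34/57.043 = 0.4039584…
Then the exponent is δ²μ/2 = (μ − 34)²/(2μ) = 4.654207.
Bound = exp(−4.654207) = 0.00952.

0.0095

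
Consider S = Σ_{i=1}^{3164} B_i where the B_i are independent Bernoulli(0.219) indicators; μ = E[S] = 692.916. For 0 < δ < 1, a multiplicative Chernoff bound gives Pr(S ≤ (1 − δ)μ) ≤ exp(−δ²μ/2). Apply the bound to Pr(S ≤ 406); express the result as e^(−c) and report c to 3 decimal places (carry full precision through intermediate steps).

Write 406 = (1 − δ)μ, so δ = 1 − 406/692.916 = 0.4140704…
Then the exponent is δ²μ/2 = (μ − 406)²/(2μ) = 59.401710.

59.402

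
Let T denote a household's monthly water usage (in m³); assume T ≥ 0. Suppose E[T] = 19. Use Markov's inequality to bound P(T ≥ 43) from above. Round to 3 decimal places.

Markov's inequality: for a non-negative random variable, P(T ≥ a) ≤ E[T]/a.
Here E[T] = 19 and a = 43, so the bound is 19/43 = 0.4419.

0.442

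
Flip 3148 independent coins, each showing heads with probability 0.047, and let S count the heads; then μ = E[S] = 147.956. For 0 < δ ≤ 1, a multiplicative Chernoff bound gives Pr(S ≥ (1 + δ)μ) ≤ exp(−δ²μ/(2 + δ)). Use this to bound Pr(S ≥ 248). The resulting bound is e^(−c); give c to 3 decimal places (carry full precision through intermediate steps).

Write 248 = (1 + δ)μ, so δ = 248/147.956 − 1 = 0.676174…
Then the exponent is δ²μ/(2 + δ) = (248 − μ)² / (μ·(2 + δ)) = 25.277561.

25.278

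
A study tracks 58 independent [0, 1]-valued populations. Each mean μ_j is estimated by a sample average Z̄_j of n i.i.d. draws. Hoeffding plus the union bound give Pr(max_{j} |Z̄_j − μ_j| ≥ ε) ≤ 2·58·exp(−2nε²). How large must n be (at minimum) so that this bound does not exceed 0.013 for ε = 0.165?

168

Need 2·58·exp(−2nε²) ≤ 0.013, i.e. exp(−2nε²) ≤ 0.013/116.
So 2nε² ≥ ln(116/0.013) = 9.096396.
Hence n ≥ 9.096396/(2·0.165²) = 167.060.
The smallest integer n is 168.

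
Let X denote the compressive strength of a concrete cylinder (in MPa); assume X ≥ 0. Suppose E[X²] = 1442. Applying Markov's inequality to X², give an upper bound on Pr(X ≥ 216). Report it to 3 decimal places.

Since X ≥ 0, the event {X ≥ 216} is the same as {X² ≥ 46656}.
Markov's inequality applied to X² gives Pr(X² ≥ 46656) ≤ E[X²]/46656 = 1442/46656 = 0.0309.

0.031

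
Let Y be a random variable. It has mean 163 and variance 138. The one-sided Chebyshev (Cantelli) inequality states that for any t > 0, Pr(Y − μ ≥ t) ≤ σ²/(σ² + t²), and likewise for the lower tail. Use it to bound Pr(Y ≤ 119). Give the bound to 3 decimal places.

0.067

Here σ² = 138 and t = 44, so σ² + t² = 2074.
Cantelli's bound: 138/2074 = 0.0665.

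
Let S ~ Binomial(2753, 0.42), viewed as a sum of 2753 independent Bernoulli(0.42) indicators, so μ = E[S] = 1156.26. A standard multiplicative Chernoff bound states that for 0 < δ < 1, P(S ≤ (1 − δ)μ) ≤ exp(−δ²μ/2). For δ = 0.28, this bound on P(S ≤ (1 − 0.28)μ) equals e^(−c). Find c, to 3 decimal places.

c = δ²μ/2 = 0.28²·1156.26/2 = 45.3254.

45.325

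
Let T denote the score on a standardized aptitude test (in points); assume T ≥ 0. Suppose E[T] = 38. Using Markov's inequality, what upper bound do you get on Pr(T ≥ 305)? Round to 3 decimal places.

Markov's inequality: for a non-negative random variable, Pr(T ≥ a) ≤ E[T]/a.
Here E[T] = 38 and a = 305, so the bound is 38/305 = 0.1246.

0.125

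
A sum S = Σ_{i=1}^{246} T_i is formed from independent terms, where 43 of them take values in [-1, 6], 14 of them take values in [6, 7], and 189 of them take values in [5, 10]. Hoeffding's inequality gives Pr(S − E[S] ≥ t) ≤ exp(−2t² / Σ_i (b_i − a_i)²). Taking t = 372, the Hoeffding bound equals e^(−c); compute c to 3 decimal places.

40.428

Σ(b_i − a_i)² = 43·7² + 14·1² + 189·5² = 6846.
c = 2t² / 6846 = 2·372² / 6846 = 40.4277.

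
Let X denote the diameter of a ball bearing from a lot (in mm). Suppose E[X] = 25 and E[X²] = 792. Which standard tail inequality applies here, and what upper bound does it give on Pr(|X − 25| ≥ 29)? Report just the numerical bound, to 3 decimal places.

0.199

The first two moments determine the variance, so Chebyshev's inequality is the sharpest standard bound available.
Var(X) = E[X²] − (E[X])² = 792 − 625 = 167.
Chebyshev's inequality: Pr(|X − μ| ≥ t) ≤ Var(X)/t² = 167/841 = 0.1986.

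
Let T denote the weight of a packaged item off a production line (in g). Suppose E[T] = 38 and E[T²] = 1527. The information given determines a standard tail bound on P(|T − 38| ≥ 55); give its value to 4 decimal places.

The first two moments determine the variance, so Chebyshev's inequality is the sharpest standard bound available.
Var(T) = E[T²] − (E[T])² = 1527 − 1444 = 83.
Chebyshev's inequality: P(|T − μ| ≥ t) ≤ Var(T)/t² = 83/3025 = 0.0274.

0.0274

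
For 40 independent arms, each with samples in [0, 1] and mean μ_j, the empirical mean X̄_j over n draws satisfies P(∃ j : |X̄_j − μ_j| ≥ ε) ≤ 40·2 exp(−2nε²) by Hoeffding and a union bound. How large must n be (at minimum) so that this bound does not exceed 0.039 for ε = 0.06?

Need 2·40·exp(−2nε²) ≤ 0.039, i.e. exp(−2nε²) ≤ 0.039/80.
So 2nε² ≥ ln(80/0.039) = 7.626220.
Hence n ≥ 7.626220/(2·0.06²) = 1059.197.
The smallest integer n is 1060.

1060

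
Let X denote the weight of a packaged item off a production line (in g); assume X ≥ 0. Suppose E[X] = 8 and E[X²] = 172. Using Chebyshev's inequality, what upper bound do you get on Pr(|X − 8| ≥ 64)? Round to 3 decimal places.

Var(X) = E[X²] − (E[X])² = 172 − 64 = 108.
Chebyshev's inequality: Pr(|X − μ| ≥ t) ≤ Var(X)/t² = 108/4096 = 0.0264.

0.026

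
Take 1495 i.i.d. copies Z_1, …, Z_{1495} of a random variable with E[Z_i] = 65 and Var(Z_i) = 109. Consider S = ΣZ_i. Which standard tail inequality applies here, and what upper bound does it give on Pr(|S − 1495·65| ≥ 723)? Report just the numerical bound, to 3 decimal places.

0.312

With mean and variance of each term known, Chebyshev's inequality bounds the deviation of the sum (or sample mean).
Var(S) = n·Var(Z_i) = 1495·109 = 162955.
Chebyshev: Pr(|S − 1495·65| ≥ 723) ≤ Var(S)/723² = 162955/522729 = 0.3117.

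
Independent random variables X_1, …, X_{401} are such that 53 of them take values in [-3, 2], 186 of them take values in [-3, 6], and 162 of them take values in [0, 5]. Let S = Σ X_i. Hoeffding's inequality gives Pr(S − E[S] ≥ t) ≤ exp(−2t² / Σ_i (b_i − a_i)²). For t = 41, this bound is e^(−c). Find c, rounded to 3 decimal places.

Σ(b_i − a_i)² = 53·5² + 186·9² + 162·5² = 20441.
c = 2t² / 20441 = 2·41² / 20441 = 0.1645.

0.164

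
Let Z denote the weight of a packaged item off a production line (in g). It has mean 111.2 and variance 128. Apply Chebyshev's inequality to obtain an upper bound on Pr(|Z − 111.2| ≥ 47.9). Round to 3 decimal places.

0.056

Chebyshev: Pr(|Z − μ| ≥ t) ≤ Var(Z)/t².
Bound = 128 / 2294.41 = 0.0558.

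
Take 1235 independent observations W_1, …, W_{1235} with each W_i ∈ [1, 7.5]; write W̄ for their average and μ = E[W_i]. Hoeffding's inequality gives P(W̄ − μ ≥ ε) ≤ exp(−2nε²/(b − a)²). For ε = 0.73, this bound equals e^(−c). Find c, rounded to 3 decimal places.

31.154

c = 2nε²/(b − a)² = 2·1235·0.73² / 6.5² = 31.1542.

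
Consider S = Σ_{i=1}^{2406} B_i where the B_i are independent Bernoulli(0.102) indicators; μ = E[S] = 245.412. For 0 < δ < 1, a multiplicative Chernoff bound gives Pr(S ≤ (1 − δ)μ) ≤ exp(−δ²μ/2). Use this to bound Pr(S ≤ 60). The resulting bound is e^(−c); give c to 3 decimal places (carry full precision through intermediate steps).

70.041

Write 60 = (1 − δ)μ, so δ = 1 − 60/245.412 = 0.7555132…
Then the exponent is δ²μ/2 = (μ − 60)²/(2μ) = 70.040605.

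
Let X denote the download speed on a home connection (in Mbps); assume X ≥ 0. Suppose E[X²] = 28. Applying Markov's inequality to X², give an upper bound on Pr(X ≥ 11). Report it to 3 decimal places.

Since X ≥ 0, the event {X ≥ 11} is the same as {X² ≥ 121}.
Markov's inequality applied to X² gives Pr(X² ≥ 121) ≤ E[X²]/121 = 28/121 = 0.2314.

0.231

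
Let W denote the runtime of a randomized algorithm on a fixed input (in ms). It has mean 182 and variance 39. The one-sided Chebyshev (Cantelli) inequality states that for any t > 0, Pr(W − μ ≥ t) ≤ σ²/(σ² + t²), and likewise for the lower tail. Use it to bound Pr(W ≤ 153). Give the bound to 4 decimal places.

Here σ² = 39 and t = 29, so σ² + t² = 880.
Cantelli's bound: 39/880 = 0.0443.

0.0443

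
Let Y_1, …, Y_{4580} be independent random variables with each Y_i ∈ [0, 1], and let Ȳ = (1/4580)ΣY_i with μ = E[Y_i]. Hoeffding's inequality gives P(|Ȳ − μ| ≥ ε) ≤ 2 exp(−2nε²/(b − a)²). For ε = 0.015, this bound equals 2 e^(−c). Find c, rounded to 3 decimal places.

c = 2nε²/(b − a)² = 2·4580·0.015² / 1² = 2.0610.

2.061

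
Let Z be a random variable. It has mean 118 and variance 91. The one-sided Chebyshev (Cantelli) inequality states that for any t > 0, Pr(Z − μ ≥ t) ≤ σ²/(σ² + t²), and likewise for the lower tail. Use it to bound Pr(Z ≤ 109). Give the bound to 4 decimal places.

0.5291

Here σ² = 91 and t = 9, so σ² + t² = 172.
Cantelli's bound: 91/172 = 0.5291.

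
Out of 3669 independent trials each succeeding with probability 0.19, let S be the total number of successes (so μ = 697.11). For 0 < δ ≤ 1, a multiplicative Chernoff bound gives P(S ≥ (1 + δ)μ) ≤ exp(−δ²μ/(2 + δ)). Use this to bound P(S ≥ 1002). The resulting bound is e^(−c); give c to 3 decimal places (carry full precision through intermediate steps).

54.710

Write 1002 = (1 + δ)μ, so δ = 1002/697.11 − 1 = 0.4373628…
Then the exponent is δ²μ/(2 + δ) = (1002 − μ)² / (μ·(2 + δ)) = 54.709767.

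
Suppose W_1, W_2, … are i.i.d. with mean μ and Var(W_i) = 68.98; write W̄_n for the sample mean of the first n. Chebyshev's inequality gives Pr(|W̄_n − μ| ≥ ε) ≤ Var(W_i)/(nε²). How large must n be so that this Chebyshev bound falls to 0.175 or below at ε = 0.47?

1785

Require 68.98/(n·0.47²) ≤ 0.175, i.e. n ≥ 68.98/(0.175·0.47²) = 1784.389.
The smallest integer n is 1785.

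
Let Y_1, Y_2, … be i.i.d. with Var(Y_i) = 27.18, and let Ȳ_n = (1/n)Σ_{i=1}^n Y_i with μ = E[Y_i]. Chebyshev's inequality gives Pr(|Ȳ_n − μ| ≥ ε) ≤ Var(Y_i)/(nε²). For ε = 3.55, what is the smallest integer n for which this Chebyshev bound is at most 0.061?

36

Require 27.18/(n·3.55²) ≤ 0.061, i.e. n ≥ 27.18/(0.061·3.55²) = 35.356.
The smallest integer n is 36.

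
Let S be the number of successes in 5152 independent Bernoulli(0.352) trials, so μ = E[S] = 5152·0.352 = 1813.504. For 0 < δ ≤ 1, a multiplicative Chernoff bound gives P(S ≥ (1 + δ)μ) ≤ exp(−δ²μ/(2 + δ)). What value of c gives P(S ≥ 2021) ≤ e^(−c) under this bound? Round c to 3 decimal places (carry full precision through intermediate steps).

Write 2021 = (1 + δ)μ, so δ = 2021/1813.504 − 1 = 0.1144172…
Then the exponent is δ²μ/(2 + δ) = (2021 − μ)² / (μ·(2 + δ)) = 11.228203.

11.228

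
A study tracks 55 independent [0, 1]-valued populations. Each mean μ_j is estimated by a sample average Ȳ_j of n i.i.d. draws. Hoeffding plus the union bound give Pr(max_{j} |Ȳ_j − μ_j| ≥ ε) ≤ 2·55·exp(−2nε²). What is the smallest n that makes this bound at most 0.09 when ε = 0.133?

201

Need 2·55·exp(−2nε²) ≤ 0.09, i.e. exp(−2nε²) ≤ 0.09/110.
So 2nε² ≥ ln(110/0.09) = 7.108426.
Hence n ≥ 7.108426/(2·0.133²) = 200.928.
The smallest integer n is 201.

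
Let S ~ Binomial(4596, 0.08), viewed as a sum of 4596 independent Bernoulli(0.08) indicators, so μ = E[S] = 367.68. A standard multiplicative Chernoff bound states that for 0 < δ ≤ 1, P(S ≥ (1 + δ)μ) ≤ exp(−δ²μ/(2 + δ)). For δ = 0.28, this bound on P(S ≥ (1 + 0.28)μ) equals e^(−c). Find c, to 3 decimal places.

12.643

c = δ²μ/(2 + δ) = 0.28²·367.68/(2 + 0.28) = 12.6430.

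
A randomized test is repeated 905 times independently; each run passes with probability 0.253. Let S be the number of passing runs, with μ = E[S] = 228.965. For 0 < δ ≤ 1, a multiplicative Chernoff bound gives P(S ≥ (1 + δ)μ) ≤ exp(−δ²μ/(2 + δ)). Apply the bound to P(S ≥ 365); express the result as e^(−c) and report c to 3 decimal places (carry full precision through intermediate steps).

Write 365 = (1 + δ)μ, so δ = 365/228.965 − 1 = 0.5941301…
Then the exponent is δ²μ/(2 + δ) = (365 − μ)² / (μ·(2 + δ)) = 31.155912.

31.156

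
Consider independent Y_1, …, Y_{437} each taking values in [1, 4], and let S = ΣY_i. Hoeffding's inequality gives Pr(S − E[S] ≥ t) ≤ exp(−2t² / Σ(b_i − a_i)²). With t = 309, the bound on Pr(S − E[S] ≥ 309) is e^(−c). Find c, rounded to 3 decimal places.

Σ(b_i − a_i)² = 437·(3)² = 3933.
c = 2t²/3933 = 2·309²/3933 = 48.5538.

48.554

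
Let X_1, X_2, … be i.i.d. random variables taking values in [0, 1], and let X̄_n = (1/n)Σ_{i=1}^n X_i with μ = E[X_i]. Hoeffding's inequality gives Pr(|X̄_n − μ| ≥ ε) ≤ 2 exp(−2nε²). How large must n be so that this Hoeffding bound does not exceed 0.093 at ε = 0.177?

Require 2·exp(−2nε²) ≤ 0.093, i.e. 2nε² ≥ ln(2/0.093) = 3.068303.
So n ≥ 3.068303 / (2·0.177²) = 48.969.
The smallest integer n is 49.

49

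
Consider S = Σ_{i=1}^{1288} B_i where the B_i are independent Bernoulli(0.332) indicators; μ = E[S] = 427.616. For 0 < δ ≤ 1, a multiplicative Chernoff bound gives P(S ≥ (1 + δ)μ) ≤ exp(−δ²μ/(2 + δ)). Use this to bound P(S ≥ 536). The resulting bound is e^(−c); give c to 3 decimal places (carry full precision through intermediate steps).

12.191

Write 536 = (1 + δ)μ, so δ = 536/427.616 − 1 = 0.253461…
Then the exponent is δ²μ/(2 + δ) = (536 − μ)² / (μ·(2 + δ)) = 12.190636.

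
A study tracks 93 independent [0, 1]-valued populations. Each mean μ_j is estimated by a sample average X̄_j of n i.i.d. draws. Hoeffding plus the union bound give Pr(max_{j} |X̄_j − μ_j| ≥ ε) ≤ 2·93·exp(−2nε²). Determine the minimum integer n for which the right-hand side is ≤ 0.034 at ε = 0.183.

129

Need 2·93·exp(−2nε²) ≤ 0.034, i.e. exp(−2nε²) ≤ 0.034/186.
So 2nε² ≥ ln(186/0.034) = 8.607141.
Hence n ≥ 8.607141/(2·0.183²) = 128.507.
The smallest integer n is 129.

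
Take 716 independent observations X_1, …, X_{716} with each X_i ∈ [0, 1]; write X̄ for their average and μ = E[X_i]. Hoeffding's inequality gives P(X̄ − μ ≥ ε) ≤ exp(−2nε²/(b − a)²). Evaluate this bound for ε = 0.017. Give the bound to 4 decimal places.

0.6611

Exponent: 2nε²/(b − a)² = 2·716·0.017² / 1² = 0.41385.
Bound = exp(−0.41385) = 0.66110.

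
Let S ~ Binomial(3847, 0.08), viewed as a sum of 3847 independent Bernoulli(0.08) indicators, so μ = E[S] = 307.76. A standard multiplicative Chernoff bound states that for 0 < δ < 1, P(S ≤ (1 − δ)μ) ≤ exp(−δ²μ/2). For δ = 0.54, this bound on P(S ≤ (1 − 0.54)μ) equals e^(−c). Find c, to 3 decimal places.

44.871

c = δ²μ/2 = 0.54²·307.76/2 = 44.8714.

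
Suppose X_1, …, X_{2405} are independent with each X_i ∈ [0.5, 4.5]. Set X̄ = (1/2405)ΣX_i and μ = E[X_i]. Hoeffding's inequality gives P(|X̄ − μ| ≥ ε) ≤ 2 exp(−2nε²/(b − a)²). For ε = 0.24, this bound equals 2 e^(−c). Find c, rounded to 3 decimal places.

c = 2nε²/(b − a)² = 2·2405·0.24² / 4² = 17.3160.

17.316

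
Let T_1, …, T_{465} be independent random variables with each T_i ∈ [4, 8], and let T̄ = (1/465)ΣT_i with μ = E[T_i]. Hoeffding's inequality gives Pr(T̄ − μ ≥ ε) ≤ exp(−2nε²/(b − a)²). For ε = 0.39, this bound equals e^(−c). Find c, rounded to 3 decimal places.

c = 2nε²/(b − a)² = 2·465·0.39² / 4² = 8.8408.

8.841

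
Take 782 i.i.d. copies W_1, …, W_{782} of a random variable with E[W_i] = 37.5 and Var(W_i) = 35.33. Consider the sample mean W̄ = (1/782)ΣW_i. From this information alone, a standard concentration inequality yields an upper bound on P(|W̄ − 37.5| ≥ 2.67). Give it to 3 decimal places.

0.006

With mean and variance of each term known, Chebyshev's inequality bounds the deviation of the sum (or sample mean).
Var(W̄) = Var(W_i)/n = 35.33/782 = 0.045179.
Chebyshev: P(|W̄ − 37.5| ≥ 2.67) ≤ Var(W̄)/(2.67)² = 35.33/(782·2.67²) = 0.0063.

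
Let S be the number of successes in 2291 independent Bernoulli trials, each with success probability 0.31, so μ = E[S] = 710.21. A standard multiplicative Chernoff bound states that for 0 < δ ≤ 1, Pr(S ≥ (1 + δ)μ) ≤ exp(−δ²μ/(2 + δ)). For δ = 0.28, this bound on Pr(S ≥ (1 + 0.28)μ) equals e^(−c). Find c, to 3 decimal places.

c = δ²μ/(2 + δ) = 0.28²·710.21/(2 + 0.28) = 24.4213.

24.421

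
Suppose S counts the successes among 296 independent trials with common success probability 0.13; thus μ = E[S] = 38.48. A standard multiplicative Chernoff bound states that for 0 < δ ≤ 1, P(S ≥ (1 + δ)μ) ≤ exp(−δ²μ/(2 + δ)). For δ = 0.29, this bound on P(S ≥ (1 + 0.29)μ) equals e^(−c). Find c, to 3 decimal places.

c = δ²μ/(2 + δ) = 0.29²·38.48/(2 + 0.29) = 1.4132.

1.413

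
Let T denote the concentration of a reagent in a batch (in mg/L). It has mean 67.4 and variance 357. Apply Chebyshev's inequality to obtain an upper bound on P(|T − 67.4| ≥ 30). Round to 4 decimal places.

Chebyshev: P(|T − μ| ≥ t) ≤ Var(T)/t².
Bound = 357 / 900 = 0.3967.

0.3967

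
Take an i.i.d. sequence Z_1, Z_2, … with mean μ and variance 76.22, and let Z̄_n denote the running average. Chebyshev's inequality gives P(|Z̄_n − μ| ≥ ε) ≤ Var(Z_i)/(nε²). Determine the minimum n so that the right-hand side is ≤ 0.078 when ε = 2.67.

Require 76.22/(n·2.67²) ≤ 0.078, i.e. n ≥ 76.22/(0.078·2.67²) = 137.073.
The smallest integer n is 138.

138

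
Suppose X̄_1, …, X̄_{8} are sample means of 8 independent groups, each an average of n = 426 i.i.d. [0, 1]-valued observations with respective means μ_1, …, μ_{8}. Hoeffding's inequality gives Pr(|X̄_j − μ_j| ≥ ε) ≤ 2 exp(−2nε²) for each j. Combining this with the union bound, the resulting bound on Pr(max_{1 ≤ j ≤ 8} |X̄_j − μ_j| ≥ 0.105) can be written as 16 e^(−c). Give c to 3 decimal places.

Union bound over the 8 events: Pr(max_{1 ≤ j ≤ 8} |X̄_j − μ_j| ≥ 0.105) ≤ 8·2·exp(−2nε²) = 16 exp(−2·426·0.105²).
So c = 2·426·0.105² = 9.3933.

9.393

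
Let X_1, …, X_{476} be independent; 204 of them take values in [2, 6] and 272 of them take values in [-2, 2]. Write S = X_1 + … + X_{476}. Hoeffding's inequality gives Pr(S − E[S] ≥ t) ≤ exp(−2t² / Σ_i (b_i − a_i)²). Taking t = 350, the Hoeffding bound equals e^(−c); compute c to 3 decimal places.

Σ(b_i − a_i)² = 204·4² + 272·4² = 7616.
c = 2t² / 7616 = 2·350² / 7616 = 32.1691.

32.169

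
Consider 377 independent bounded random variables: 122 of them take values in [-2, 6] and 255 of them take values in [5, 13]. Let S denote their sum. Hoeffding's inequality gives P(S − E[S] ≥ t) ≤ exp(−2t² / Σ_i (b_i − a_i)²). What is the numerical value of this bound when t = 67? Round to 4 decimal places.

Σ(b_i − a_i)² = 122·8² + 255·8² = 24128.
Exponent = 2·67² / 24128 = 0.37210.
Bound = exp(−0.37210) = 0.68929.

0.6893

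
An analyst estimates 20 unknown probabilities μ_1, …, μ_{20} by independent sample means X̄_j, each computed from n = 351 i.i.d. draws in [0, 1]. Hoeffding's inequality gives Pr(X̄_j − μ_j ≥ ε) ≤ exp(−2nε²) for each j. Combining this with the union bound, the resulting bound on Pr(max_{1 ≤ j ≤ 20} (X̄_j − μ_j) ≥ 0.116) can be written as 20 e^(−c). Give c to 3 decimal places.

Union bound over the 20 events: Pr(max_{1 ≤ j ≤ 20} (X̄_j − μ_j) ≥ 0.116) ≤ 20·exp(−2nε²) = 20 exp(−2·351·0.116²).
So c = 2·351·0.116² = 9.4461.

9.446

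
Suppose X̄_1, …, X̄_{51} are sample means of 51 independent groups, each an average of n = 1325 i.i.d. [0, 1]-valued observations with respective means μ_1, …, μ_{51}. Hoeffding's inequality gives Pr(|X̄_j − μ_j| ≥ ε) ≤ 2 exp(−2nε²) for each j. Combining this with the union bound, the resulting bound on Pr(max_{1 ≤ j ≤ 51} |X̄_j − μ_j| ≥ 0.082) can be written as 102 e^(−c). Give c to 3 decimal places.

17.819

Union bound over the 51 events: Pr(max_{1 ≤ j ≤ 51} |X̄_j − μ_j| ≥ 0.082) ≤ 51·2·exp(−2nε²) = 102 exp(−2·1325·0.082²).
So c = 2·1325·0.082² = 17.8186.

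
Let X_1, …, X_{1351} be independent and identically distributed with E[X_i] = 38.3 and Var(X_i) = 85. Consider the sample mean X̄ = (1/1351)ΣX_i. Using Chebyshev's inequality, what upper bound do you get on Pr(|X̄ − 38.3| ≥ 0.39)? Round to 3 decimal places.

0.414

Var(X̄) = Var(X_i)/n = 85/1351 = 0.062916.
Chebyshev: Pr(|X̄ − 38.3| ≥ 0.39) ≤ Var(X̄)/(0.39)² = 85/(1351·0.39²) = 0.4137.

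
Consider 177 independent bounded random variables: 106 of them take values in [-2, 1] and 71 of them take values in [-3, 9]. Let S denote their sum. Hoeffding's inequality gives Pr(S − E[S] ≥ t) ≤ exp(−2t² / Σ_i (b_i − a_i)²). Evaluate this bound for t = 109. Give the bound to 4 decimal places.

0.1193

Σ(b_i − a_i)² = 106·3² + 71·12² = 11178.
Exponent = 2·109² / 11178 = 2.12578.
Bound = exp(−2.12578) = 0.11934.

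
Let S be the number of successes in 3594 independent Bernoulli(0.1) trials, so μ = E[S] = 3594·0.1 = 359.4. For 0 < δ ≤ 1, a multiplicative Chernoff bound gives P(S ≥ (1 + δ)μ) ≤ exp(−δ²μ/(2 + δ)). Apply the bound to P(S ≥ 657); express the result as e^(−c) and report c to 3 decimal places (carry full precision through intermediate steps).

Write 657 = (1 + δ)μ, so δ = 657/359.4 − 1 = 0.8280467…
Then the exponent is δ²μ/(2 + δ) = (657 − μ)² / (μ·(2 + δ)) = 87.136718.

87.137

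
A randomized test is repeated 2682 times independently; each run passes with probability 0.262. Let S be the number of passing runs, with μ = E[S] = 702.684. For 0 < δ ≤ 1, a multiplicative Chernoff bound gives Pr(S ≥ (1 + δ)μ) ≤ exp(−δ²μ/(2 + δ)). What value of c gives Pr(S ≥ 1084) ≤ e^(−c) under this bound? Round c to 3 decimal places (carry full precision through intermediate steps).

Write 1084 = (1 + δ)μ, so δ = 1084/702.684 − 1 = 0.5426564…
Then the exponent is δ²μ/(2 + δ) = (1084 − μ)² / (μ·(2 + δ)) = 81.380866.

81.381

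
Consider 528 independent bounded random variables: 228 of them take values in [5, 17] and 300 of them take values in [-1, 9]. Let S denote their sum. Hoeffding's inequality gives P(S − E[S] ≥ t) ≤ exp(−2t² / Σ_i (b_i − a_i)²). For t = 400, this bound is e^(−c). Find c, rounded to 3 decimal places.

Σ(b_i − a_i)² = 228·12² + 300·10² = 62832.
c = 2t² / 62832 = 2·400² / 62832 = 5.0929.

5.093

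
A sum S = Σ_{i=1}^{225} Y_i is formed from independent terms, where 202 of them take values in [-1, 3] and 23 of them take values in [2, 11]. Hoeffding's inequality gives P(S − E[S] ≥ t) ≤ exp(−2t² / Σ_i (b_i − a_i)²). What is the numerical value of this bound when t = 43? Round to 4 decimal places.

Σ(b_i − a_i)² = 202·4² + 23·9² = 5095.
Exponent = 2·43² / 5095 = 0.72581.
Bound = exp(−0.72581) = 0.48393.

0.4839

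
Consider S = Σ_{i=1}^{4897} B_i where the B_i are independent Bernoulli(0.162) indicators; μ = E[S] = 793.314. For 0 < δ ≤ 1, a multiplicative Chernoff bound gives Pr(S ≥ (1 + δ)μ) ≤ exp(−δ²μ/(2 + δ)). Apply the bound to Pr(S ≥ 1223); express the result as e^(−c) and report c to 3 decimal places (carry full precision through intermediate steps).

Write 1223 = (1 + δ)μ, so δ = 1223/793.314 − 1 = 0.5416342…
Then the exponent is δ²μ/(2 + δ) = (1223 − μ)² / (μ·(2 + δ)) = 91.568108.

91.568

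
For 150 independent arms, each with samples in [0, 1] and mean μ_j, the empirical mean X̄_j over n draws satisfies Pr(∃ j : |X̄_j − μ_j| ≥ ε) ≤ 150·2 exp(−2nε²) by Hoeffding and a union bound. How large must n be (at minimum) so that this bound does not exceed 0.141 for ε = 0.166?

140

Need 2·150·exp(−2nε²) ≤ 0.141, i.e. exp(−2nε²) ≤ 0.141/300.
So 2nε² ≥ ln(300/0.141) = 7.662778.
Hence n ≥ 7.662778/(2·0.166²) = 139.040.
The smallest integer n is 140.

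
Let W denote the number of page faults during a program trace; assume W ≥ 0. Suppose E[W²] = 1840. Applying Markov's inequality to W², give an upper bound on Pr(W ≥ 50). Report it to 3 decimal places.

Since W ≥ 0, the event {W ≥ 50} is the same as {W² ≥ 2500}.
Markov's inequality applied to W² gives Pr(W² ≥ 2500) ≤ E[W²]/2500 = 1840/2500 = 0.7360.

0.736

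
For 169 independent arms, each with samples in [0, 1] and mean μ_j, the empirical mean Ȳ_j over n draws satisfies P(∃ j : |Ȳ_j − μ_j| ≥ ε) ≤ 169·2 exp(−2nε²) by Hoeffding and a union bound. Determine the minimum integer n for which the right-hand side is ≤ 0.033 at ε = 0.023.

8729

Need 2·169·exp(−2nε²) ≤ 0.033, i.e. exp(−2nε²) ≤ 0.033/338.
So 2nε² ≥ ln(338/0.033) = 9.234294.
Hence n ≥ 9.234294/(2·0.023²) = 8728.066.
The smallest integer n is 8729.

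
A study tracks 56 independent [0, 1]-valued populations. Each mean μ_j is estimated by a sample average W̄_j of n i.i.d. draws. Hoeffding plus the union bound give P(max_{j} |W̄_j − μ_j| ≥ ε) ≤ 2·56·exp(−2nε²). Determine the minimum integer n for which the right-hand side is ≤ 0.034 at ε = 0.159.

Need 2·56·exp(−2nε²) ≤ 0.034, i.e. exp(−2nε²) ≤ 0.034/112.
So 2nε² ≥ ln(112/0.034) = 8.099894.
Hence n ≥ 8.099894/(2·0.159²) = 160.197.
The smallest integer n is 161.

161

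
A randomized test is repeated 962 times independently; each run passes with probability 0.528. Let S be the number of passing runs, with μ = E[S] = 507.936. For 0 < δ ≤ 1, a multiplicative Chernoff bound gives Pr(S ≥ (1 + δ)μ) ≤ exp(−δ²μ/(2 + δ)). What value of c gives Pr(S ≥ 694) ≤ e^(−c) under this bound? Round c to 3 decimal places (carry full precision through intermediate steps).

Write 694 = (1 + δ)μ, so δ = 694/507.936 − 1 = 0.3663139…
Then the exponent is δ²μ/(2 + δ) = (694 − μ)² / (μ·(2 + δ)) = 28.803374.

28.803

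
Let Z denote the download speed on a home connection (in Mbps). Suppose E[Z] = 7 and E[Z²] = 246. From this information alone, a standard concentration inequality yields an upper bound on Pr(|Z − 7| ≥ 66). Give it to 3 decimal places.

The first two moments determine the variance, so Chebyshev's inequality is the sharpest standard bound available.
Var(Z) = E[Z²] − (E[Z])² = 246 − 49 = 197.
Chebyshev's inequality: Pr(|Z − μ| ≥ t) ≤ Var(Z)/t² = 197/4356 = 0.0452.

0.045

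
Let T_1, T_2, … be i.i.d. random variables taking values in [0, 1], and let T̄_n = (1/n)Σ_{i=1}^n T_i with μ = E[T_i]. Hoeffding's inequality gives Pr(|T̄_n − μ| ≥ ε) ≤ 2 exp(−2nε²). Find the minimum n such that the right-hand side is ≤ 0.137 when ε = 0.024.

Require 2·exp(−2nε²) ≤ 0.137, i.e. 2nε² ≥ ln(2/0.137) = 2.680922.
So n ≥ 2.680922 / (2·0.024²) = 2327.189.
The smallest integer n is 2328.

2328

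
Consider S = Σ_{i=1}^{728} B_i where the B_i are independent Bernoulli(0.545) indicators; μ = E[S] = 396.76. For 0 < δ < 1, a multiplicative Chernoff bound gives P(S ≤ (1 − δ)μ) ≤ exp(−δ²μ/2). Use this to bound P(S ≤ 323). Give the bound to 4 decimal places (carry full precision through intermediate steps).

Write 323 = (1 − δ)μ, so δ = 1 − 323/396.76 = 0.1859058…
Then the exponent is δ²μ/2 = (μ − 323)²/(2μ) = 6.856207.
Bound = exp(−6.856207) = 0.00105.

0.0011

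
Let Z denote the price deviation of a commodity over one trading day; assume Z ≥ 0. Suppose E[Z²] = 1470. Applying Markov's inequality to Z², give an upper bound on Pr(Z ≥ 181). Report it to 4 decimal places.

Since Z ≥ 0, the event {Z ≥ 181} is the same as {Z² ≥ 32761}.
Markov's inequality applied to Z² gives Pr(Z² ≥ 32761) ≤ E[Z²]/32761 = 1470/32761 = 0.0449.

0.0449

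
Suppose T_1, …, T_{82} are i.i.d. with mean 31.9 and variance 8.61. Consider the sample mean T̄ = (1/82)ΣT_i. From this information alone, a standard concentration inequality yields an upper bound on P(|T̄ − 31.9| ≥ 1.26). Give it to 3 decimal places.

0.066

With mean and variance of each term known, Chebyshev's inequality bounds the deviation of the sum (or sample mean).
Var(T̄) = Var(T_i)/n = 8.61/82 = 0.105.
Chebyshev: P(|T̄ − 31.9| ≥ 1.26) ≤ Var(T̄)/(1.26)² = 8.61/(82·1.26²) = 0.0661.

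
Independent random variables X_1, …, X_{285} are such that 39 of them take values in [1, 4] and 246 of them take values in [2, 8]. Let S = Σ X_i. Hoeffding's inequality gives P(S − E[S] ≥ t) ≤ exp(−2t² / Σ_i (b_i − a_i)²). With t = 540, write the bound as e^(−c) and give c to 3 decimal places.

63.343

Σ(b_i − a_i)² = 39·3² + 246·6² = 9207.
c = 2t² / 9207 = 2·540² / 9207 = 63.3431.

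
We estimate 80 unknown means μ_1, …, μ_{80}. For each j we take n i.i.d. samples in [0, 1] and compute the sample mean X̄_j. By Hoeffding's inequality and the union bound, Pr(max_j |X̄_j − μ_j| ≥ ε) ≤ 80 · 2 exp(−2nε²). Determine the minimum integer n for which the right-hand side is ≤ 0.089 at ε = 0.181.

Need 2·80·exp(−2nε²) ≤ 0.089, i.e. exp(−2nε²) ≤ 0.089/160.
So 2nε² ≥ ln(160/0.089) = 7.494293.
Hence n ≥ 7.494293/(2·0.181²) = 114.378.
The smallest integer n is 115.

115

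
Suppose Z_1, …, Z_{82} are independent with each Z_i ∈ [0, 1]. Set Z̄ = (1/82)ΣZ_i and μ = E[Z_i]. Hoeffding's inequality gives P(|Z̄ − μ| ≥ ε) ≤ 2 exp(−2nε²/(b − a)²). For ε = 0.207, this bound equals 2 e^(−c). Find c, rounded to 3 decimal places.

7.027

c = 2nε²/(b − a)² = 2·82·0.207² / 1² = 7.0272.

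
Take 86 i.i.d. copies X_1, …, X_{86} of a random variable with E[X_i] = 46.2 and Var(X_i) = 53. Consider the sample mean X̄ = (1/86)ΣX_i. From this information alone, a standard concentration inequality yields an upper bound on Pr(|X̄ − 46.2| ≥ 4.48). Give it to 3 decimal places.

0.031

With mean and variance of each term known, Chebyshev's inequality bounds the deviation of the sum (or sample mean).
Var(X̄) = Var(X_i)/n = 53/86 = 0.61628.
Chebyshev: Pr(|X̄ − 46.2| ≥ 4.48) ≤ Var(X̄)/(4.48)² = 53/(86·4.48²) = 0.0307.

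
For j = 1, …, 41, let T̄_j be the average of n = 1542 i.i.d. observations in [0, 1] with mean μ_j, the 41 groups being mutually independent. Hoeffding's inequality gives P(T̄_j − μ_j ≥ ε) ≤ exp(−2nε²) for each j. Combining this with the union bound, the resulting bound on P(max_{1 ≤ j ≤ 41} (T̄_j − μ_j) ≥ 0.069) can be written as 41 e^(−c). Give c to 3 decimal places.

Union bound over the 41 events: P(max_{1 ≤ j ≤ 41} (T̄_j − μ_j) ≥ 0.069) ≤ 41·exp(−2nε²) = 41 exp(−2·1542·0.069²).
So c = 2·1542·0.069² = 14.6829.

14.683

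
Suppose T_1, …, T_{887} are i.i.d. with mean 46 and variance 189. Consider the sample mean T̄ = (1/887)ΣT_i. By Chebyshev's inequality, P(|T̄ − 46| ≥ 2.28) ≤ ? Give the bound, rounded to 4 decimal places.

0.0410

Var(T̄) = Var(T_i)/n = 189/887 = 0.21308.
Chebyshev: P(|T̄ − 46| ≥ 2.28) ≤ Var(T̄)/(2.28)² = 189/(887·2.28²) = 0.0410.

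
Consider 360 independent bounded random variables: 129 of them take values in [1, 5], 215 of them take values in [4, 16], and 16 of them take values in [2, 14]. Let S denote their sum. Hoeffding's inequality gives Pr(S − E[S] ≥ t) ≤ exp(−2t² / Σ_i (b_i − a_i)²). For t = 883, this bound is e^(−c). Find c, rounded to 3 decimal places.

Σ(b_i − a_i)² = 129·4² + 215·12² + 16·12² = 35328.
c = 2t² / 35328 = 2·883² / 35328 = 44.1400.

44.140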